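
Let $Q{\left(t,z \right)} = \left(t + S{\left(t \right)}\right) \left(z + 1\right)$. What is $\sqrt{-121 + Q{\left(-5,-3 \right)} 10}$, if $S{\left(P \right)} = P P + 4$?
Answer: $i \sqrt{601} \approx 24.515 i$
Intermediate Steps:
$S{\left(P \right)} = 4 + P^{2}$ ($S{\left(P \right)} = P^{2} + 4 = 4 + P^{2}$)
$Q{\left(t,z \right)} = \left(1 + z\right) \left(4 + t + t^{2}\right)$ ($Q{\left(t,z \right)} = \left(t + \left(4 + t^{2}\right)\right) \left(z + 1\right) = \left(4 + t + t^{2}\right) \left(1 + z\right) = \left(1 + z\right) \left(4 + t + t^{2}\right)$)
$\sqrt{-121 + Q{\left(-5,-3 \right)} 10} = \sqrt{-121 + \left(4 - 5 + \left(-5\right)^{2} - -15 - 3 \left(4 + \left(-5\right)^{2}\right)\right) 10} = \sqrt{-121 + \left(4 - 5 + 25 + 15 - 3 \left(4 + 25\right)\right) 10} = \sqrt{-121 + \left(4 - 5 + 25 + 15 - 87\right) 10} = \sqrt{-121 - 480} = \sqrt{-601} = i \sqrt{601}$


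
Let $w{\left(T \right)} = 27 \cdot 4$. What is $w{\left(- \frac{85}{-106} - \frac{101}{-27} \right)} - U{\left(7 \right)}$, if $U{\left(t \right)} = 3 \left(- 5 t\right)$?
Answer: $213$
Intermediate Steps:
$w{\left(T \right)} = 108$
$U{\left(t \right)} = - 15 t$
$w{\left(- \frac{85}{-106} - \frac{101}{-27} \right)} - U{\left(7 \right)} = 108 - \left(-15\right) 7 = 108 - -105 = 108 + 105 = 213$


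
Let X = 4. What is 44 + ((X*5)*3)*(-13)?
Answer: -736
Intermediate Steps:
44 + ((X*5)*3)*(-13) = 44 + ((4*5)*3)*(-13) = 44 + (20*3)*(-13) = 44 + 60*(-13) = 44 - 780 = -736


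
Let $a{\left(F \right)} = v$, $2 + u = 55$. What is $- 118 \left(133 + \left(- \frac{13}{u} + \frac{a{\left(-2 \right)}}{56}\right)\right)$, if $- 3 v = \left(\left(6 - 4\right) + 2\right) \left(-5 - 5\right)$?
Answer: $- \frac{17466478}{1113} \approx -15693.0$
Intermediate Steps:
$u = 53$ ($u = -2 + 55 = 53$)
$v = \frac{40}{3}$ ($v = - \frac{\left(\left(6 - 4\right) + 2\right) \left(-5 - 5\right)}{3} = - \frac{\left(\left(6 - 4\right) + 2\right) \left(-10\right)}{3} = - \frac{\left(2 + 2\right) \left(-10\right)}{3} = - \frac{4 \left(-10\right)}{3} = \left(- \frac{1}{3}\right) \left(-40\right) = \frac{40}{3} \approx 13.333$)
$a{\left(F \right)} = \frac{40}{3}$
$- 118 \left(133 + \left(- \frac{13}{u} + \frac{a{\left(-2 \right)}}{56}\right)\right) = - 118 \left(133 + \left(- \frac{13}{53} + \frac{40}{3 \cdot 56}\right)\right) = - 118 \left(133 + \left(\left(-13\right) \frac{1}{53} + \frac{40}{3} \cdot \frac{1}{56}\right)\right) = - 118 \left(133 + \left(- \frac{13}{53} + \frac{5}{21}\right)\right) = - 118 \left(133 - \frac{8}{1113}\right) = \left(-118\right) \frac{148021}{1113} = - \frac{17466478}{1113}$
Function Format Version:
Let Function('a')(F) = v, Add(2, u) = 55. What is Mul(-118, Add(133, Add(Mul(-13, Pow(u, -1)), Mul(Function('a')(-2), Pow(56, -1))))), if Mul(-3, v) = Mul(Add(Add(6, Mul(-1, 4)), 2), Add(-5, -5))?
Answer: Rational(-17466478, 1113) ≈ -15693.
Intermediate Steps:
u = 53 (u = Add(-2, 55) = 53)
v = Rational(40, 3) (v = Mul(Rational(-1, 3), Mul(Add(Add(6, Mul(-1, 4)), 2), Add(-5, -5))) = Mul(Rational(-1, 3), Mul(Add(Add(6, -4), 2), -10)) = Mul(Rational(-1, 3), Mul(Add(2, 2), -10)) = Mul(Rational(-1, 3), Mul(4, -10)) = Mul(Rational(-1, 3), -40) = Rational(40, 3) ≈ 13.333)
Function('a')(F) = Rational(40, 3)
Mul(-118, Add(133, Add(Mul(-13, Pow(u, -1)), Mul(Function('a')(-2), Pow(56, -1))))) = Mul(-118, Add(133, Add(Mul(-13, Pow(53, -1)), Mul(Rational(40, 3), Pow(56, -1))))) = Mul(-118, Add(133, Add(Mul(-13, Rational(1, 53)), Mul(Rational(40, 3), Rational(1, 56))))) = Mul(-118, Add(133, Add(Rational(-13, 53), Rational(5, 21)))) = Mul(-118, Add(133, Rational(-8, 1113))) = Mul(-118, Rational(148021, 1113)) = Rational(-17466478, 1113)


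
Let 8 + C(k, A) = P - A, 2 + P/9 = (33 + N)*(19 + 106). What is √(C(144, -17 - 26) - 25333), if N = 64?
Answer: √83809 ≈ 289.50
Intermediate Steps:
P = 109107 (P = -18 + 9*((33 + 64)*(19 + 106)) = -18 + 9*(97*125) = -18 + 9*12125 = -18 + 109125 = 109107)
C(k, A) = 109099 - A (C(k, A) = -8 + (109107 - A) = 109099 - A)
√(C(144, -17 - 26) - 25333) = √((109099 - (-17 - 26)) - 25333) = √((109099 - 1*(-43)) - 25333) = √((109099 + 43) - 25333) = √(109142 - 25333) = √83809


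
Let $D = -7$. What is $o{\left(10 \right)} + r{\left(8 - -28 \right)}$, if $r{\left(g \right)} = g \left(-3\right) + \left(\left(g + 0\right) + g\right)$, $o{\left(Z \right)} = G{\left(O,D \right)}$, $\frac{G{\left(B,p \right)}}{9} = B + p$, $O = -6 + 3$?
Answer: $-126$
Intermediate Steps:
$O = -3$
$G{\left(B,p \right)} = 9 B + 9 p$ ($G{\left(B,p \right)} = 9 \left(B + p\right) = 9 B + 9 p$)
$o{\left(Z \right)} = -90$ ($o{\left(Z \right)} = 9 \left(-3\right) + 9 \left(-7\right) = -27 - 63 = -90$)
$r{\left(g \right)} = - g$ ($r{\left(g \right)} = - 3 g + \left(g + g\right) = - 3 g + 2 g = - g$)
$o{\left(10 \right)} + r{\left(8 - -28 \right)} = -90 - \left(8 - -28\right) = -90 - \left(8 + 28\right) = -90 - 36 = -126$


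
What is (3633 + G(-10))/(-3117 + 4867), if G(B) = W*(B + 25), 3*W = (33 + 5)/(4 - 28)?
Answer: 43501/21000 ≈ 2.0715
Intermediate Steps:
W = -19/36 (W = ((33 + 5)/(4 - 28))/3 = (38/(-24))/3 = (38*(-1/24))/3 = (1/3)*(-19/12) = -19/36 ≈ -0.52778)
G(B) = -475/36 - 19*B/36 (G(B) = -19*(B + 25)/36 = -19*(25 + B)/36 = -475/36 - 19*B/36)
(3633 + G(-10))/(-3117 + 4867) = (3633 + (-475/36 - 19/36*(-10)))/(-3117 + 4867) = (3633 + (-475/36 + 95/18))/1750 = (3633 - 95/12)*(1/1750) = (43501/12)*(1/1750) = 43501/21000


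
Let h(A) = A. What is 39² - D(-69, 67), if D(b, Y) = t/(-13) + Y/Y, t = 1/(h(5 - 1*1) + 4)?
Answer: 158081/104 ≈ 1520.0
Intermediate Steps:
t = ⅛ (t = 1/((5 - 1*1) + 4) = 1/((5 - 1) + 4) = 1/(4 + 4) = 1/8 = ⅛ ≈ 0.12500)
D(b, Y) = 103/104 (D(b, Y) = (⅛)/(-13) + Y/Y = (⅛)*(-1/13) + 1 = -1/104 + 1 = 103/104)
39² - D(-69, 67) = 39² - 1*103/104 = 1521 - 103/104 = 158081/104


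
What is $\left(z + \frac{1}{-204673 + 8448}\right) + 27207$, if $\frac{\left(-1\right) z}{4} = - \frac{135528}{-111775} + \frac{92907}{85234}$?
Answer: $\frac{1016893558555917472}{37388830608575} \approx 27198.0$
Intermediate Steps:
$z = - \frac{43872546954}{4763515175}$ ($z = - 4 \left(- \frac{135528}{-111775} + \frac{92907}{85234}\right) = - 4 \left(\left(-135528\right) \left(- \frac{1}{111775}\right) + 92907 \cdot \frac{1}{85234}\right) = - 4 \left(\frac{135528}{111775} + \frac{92907}{85234}\right) = \left(-4\right) \frac{21936273477}{9527030350} = - \frac{43872546954}{4763515175} \approx -9.2101$)
$\left(z + \frac{1}{-204673 + 8448}\right) + 27207 = \left(- \frac{43872546954}{4763515175} + \frac{1}{-204673 + 8448}\right) + 27207 = \left(- \frac{43872546954}{4763515175} + \frac{1}{-196225}\right) + 27207 = \left(- \frac{43872546954}{4763515175} - \frac{1}{196225}\right) + 27207 = - \frac{344355811582553}{37388830608575} + 27207 = \frac{1016893558555917472}{37388830608575}$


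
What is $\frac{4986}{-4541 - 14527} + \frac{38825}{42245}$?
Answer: $\frac{2522293}{3835846} \approx 0.65756$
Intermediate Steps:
$\frac{4986}{-4541 - 14527} + \frac{38825}{42245} = \frac{4986}{-4541 - 14527} + 38825 \cdot \frac{1}{42245} = \frac{4986}{-19068} + \frac{7765}{8449} = 4986 \left(- \frac{1}{19068}\right) + \frac{7765}{8449} = - \frac{831}{3178} + \frac{7765}{8449} = \frac{2522293}{3835846}$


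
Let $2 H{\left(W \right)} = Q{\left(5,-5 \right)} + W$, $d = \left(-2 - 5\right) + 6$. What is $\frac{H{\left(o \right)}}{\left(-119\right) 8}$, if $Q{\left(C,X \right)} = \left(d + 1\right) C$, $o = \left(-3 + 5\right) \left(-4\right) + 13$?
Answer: $- \frac{5}{1904} \approx -0.0026261$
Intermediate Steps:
$d = -1$ ($d = -7 + 6 = -1$)
$o = 5$ ($o = 2 \left(-4\right) + 13 = -8 + 13 = 5$)
$Q{\left(C,X \right)} = 0$ ($Q{\left(C,X \right)} = \left(-1 + 1\right) C = 0 C = 0$)
$H{\left(W \right)} = \frac{W}{2}$ ($H{\left(W \right)} = \frac{0 + W}{2} = \frac{W}{2}$)
$\frac{H{\left(o \right)}}{\left(-119\right) 8} = \frac{\frac{1}{2} \cdot 5}{\left(-119\right) 8} = \frac{5}{2 \left(-952\right)} = \frac{5}{2} \left(- \frac{1}{952}\right) = - \frac{5}{1904}$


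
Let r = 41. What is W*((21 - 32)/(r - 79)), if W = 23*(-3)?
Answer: -759/38 ≈ -19.974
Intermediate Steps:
W = -69
W*((21 - 32)/(r - 79)) = -69*(21 - 32)/(41 - 79) = -(-759)/(-38) = -(-759)*(-1)/38 = -69*11/38 = -759/38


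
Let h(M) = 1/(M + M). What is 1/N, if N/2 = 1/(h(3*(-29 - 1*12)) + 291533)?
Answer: 71717117/492 ≈ 1.4577e+5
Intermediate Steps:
h(M) = 1/(2*M)
N = 492/71717117 (N = 2/(1/(2*((3*(-29 - 1*12)))) + 291533) = 2/(1/(2*((3*(-29 - 12)))) + 291533) = 2/(1/(2*((3*(-41)))) + 291533) = 2/((½)/(-123) + 291533) = 2/((½)*(-1/123) + 291533) = 2/(-1/246 + 291533) = 2/(71717117/246) = 2*(246/71717117) = 492/71717117 ≈ 6.8603e-6)
1/N = 1/(492/71717117) = 71717117/492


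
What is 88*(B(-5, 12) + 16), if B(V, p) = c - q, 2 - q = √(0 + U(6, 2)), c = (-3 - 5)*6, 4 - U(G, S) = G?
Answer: -2992 + 88*I*√2 ≈ -2992.0 + 124.45*I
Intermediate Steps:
U(G, S) = 4 - G
c = -48 (c = -8*6 = -48)
q = 2 - I*√2 (q = 2 - √(0 + (4 - 1*6)) = 2 - √(0 + (4 - 6)) = 2 - √(0 - 2) = 2 - √(-2) = 2 - I*√2 ≈ 2.0 - 1.4142*I)
B(V, p) = -50 + I*√2 (B(V, p) = -48 - (2 - I*√2) = -48 + (-2 + I*√2) = -50 + I*√2)
88*(B(-5, 12) + 16) = 88*((-50 + I*√2) + 16) = 88*(-34 + I*√2) = -2992 + 88*I*√2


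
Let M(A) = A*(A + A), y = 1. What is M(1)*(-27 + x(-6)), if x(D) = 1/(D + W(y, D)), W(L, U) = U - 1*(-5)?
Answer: -380/7 ≈ -54.286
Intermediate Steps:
W(L, U) = 5 + U (W(L, U) = U + 5 = 5 + U)
x(D) = 1/(5 + 2*D) (x(D) = 1/(D + (5 + D)) = 1/(5 + 2*D))
M(A) = 2*A**2 (M(A) = A*(2*A) = 2*A**2)
M(1)*(-27 + x(-6)) = (2*1**2)*(-27 + 1/(5 + 2*(-6))) = (2*1)*(-27 + 1/(5 - 12)) = 2*(-27 + 1/(-7)) = 2*(-27 - 1/7) = 2*(-190/7) = -380/7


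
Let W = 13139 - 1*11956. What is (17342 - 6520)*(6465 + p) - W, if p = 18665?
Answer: 271955677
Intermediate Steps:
W = 1183 (W = 13139 - 11956 = 1183)
(17342 - 6520)*(6465 + p) - W = (17342 - 6520)*(6465 + 18665) - 1*1183 = 10822*25130 - 1183 = 271956860 - 1183 = 271955677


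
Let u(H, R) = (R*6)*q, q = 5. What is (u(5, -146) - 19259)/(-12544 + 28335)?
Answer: -23639/15791 ≈ -1.4970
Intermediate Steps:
u(H, R) = 30*R (u(H, R) = (R*6)*5 = (6*R)*5 = 30*R)
(u(5, -146) - 19259)/(-12544 + 28335) = (30*(-146) - 19259)/(-12544 + 28335) = (-4380 - 19259)/15791 = -23639*1/15791 = -23639/15791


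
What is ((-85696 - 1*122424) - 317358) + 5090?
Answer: -520388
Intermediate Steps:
((-85696 - 1*122424) - 317358) + 5090 = ((-85696 - 122424) - 317358) + 5090 = (-208120 - 317358) + 5090 = -525478 + 5090 = -520388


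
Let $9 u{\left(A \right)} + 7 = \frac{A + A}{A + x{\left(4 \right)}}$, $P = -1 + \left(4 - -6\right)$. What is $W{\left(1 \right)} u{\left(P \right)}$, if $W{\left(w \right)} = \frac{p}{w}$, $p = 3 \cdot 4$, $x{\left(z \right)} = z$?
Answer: $- \frac{292}{39} \approx -7.4872$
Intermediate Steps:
$p = 12$
$P = 9$ ($P = -1 + \left(4 + 6\right) = -1 + 10 = 9$)
$W{\left(w \right)} = \frac{12}{w}$
$u{\left(A \right)} = - \frac{7}{9} + \frac{2 A}{9 \left(4 + A\right)}$ ($u{\left(A \right)} = - \frac{7}{9} + \frac{\left(A + A\right) \frac{1}{A + 4}}{9} = - \frac{7}{9} + \frac{2 A \frac{1}{4 + A}}{9} = - \frac{7}{9} + \frac{2 A}{9 \left(4 + A\right)}$)
$W{\left(1 \right)} u{\left(P \right)} = \frac{12}{1} \frac{-28 - 45}{9 \left(4 + 9\right)} = 12 \cdot 1 \frac{-28 - 45}{9 \cdot 13} = 12 \cdot \frac{1}{9} \cdot \frac{1}{13} \left(-73\right) = 12 \left(- \frac{73}{117}\right) = - \frac{292}{39}$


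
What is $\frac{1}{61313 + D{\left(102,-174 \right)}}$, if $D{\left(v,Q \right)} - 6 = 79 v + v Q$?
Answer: $\frac{1}{51629} \approx 1.9369 \cdot 10^{-5}$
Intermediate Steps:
$D{\left(v,Q \right)} = 6 + 79 v + Q v$ ($D{\left(v,Q \right)} = 6 + \left(79 v + v Q\right) = 6 + \left(79 v + Q v\right) = 6 + 79 v + Q v$)
$\frac{1}{61313 + D{\left(102,-174 \right)}} = \frac{1}{61313 + \left(6 + 79 \cdot 102 - 17748\right)} = \frac{1}{61313 + \left(6 + 8058 - 17748\right)} = \frac{1}{61313 - 9684} = \frac{1}{51629}$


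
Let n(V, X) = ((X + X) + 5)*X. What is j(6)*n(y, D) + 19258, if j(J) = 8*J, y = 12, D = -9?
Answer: 24874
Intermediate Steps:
n(V, X) = X*(5 + 2*X) (n(V, X) = (2*X + 5)*X = (5 + 2*X)*X = X*(5 + 2*X))
j(6)*n(y, D) + 19258 = (8*6)*(-9*(5 + 2*(-9))) + 19258 = 48*(-9*(5 - 18)) + 19258 = 48*(-9*(-13)) + 19258 = 48*117 + 19258 = 5616 + 19258 = 24874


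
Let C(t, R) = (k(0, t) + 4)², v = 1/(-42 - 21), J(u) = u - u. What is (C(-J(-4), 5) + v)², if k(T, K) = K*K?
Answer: 1014049/3969 ≈ 255.49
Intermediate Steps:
J(u) = 0
k(T, K) = K²
v = -1/63 (v = 1/(-63) = -1/63 ≈ -0.015873)
C(t, R) = (4 + t²)² (C(t, R) = (t² + 4)² = (4 + t²)²)
(C(-J(-4), 5) + v)² = ((4 + (-1*0)²)² - 1/63)² = ((4 + 0²)² - 1/63)² = ((4 + 0)² - 1/63)² = (4² - 1/63)² = (16 - 1/63)² = (1007/63)² = 1014049/3969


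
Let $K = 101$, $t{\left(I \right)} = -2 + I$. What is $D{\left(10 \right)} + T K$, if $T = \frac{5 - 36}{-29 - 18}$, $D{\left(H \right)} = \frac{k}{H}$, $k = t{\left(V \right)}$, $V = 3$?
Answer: $\frac{31357}{470} \approx 66.717$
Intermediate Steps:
$k = 1$ ($k = -2 + 3 = 1$)
$D{\left(H \right)} = \frac{1}{H}$ ($D{\left(H \right)} = 1 \frac{1}{H} = \frac{1}{H}$)
$T = \frac{31}{47}$ ($T = - \frac{31}{-47} = \left(-31\right) \left(- \frac{1}{47}\right) = \frac{31}{47} \approx 0.65957$)
$D{\left(10 \right)} + T K = \frac{1}{10} + \frac{31}{47} \cdot 101 = \frac{1}{10} + \frac{3131}{47} = \frac{31357}{470}$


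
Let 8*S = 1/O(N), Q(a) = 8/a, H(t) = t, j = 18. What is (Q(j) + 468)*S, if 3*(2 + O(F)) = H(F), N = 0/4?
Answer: -527/18 ≈ -29.278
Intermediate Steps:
N = 0 (N = 0*(1/4) = 0)
O(F) = -2 + F/3
S = -1/16 (S = 1/(8*(-2 + (1/3)*0)) = 1/(8*(-2 + 0)) = (1/8)/(-2) = (1/8)*(-1/2) = -1/16 ≈ -0.062500)
(Q(j) + 468)*S = (8/18 + 468)*(-1/16) = (8*(1/18) + 468)*(-1/16) = (4/9 + 468)*(-1/16) = (4216/9)*(-1/16) = -527/18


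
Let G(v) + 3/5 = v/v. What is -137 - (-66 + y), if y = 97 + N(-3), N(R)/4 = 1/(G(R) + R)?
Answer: -2164/13 ≈ -166.46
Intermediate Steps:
G(v) = ⅖ (G(v) = -⅗ + v/v = -⅗ + 1 = ⅖)
N(R) = 4/(⅖ + R)
y = 1241/13 (y = 97 + 20/(2 + 5*(-3)) = 97 + 20/(2 - 15) = 97 + 20/(-13) = 97 + 20*(-1/13) = 97 - 20/13 = 1241/13 ≈ 95.462)
-137 - (-66 + y) = -137 - (-66 + 1241/13) = -137 - 1*383/13 = -137 - 383/13 = -2164/13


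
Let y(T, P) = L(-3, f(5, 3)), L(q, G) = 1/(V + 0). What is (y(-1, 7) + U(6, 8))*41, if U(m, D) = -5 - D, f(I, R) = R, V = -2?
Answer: -1107/2 ≈ -553.50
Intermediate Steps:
L(q, G) = -½ (L(q, G) = 1/(-2 + 0) = 1/(-2) = -½)
y(T, P) = -½
(y(-1, 7) + U(6, 8))*41 = (-½ + (-5 - 1*8))*41 = (-½ + (-5 - 8))*41 = (-½ - 13)*41 = -27/2*41 = -1107/2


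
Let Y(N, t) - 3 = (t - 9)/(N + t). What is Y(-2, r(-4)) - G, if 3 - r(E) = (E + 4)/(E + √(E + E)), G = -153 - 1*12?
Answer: 0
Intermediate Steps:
G = -165 (G = -153 - 12 = -165)
r(E) = 3 - (4 + E)/(E + √2*√E) (r(E) = 3 - (E + 4)/(E + √(E + E)) = 3 - (4 + E)/(E + √(2*E)) = 3 - (4 + E)/(E + √2*√E))
Y(N, t) = 3 + (-9 + t)/(N + t) (Y(N, t) = 3 + (t - 9)/(N + t) = 3 + (-9 + t)/(N + t))
Y(-2, r(-4)) - G = (-9 + 3*(-2) + 4*((-4 + 2*(-4) + 3*√2*√(-4))/(-4 + √2*√(-4))))/(-2 + (-4 + 2*(-4) + 3*√2*√(-4))/(-4 + √2*√(-4))) - 1*(-165) = (-9 - 6 + 4*((-4 - 8 + 3*√2*(2*I))/(-4 + √2*(2*I))))/(-2 + (-4 - 8 + 3*√2*(2*I))/(-4 + √2*(2*I))) + 165 = (-9 - 6 + 4*((-4 - 8 + 6*I*√2)/(-4 + 2*I*√2)))/(-2 + (-4 - 8 + 6*I*√2)/(-4 + 2*I*√2)) + 165 = (-9 - 6 + 4*((-12 + 6*I*√2)/(-4 + 2*I*√2)))/(-2 + (-12 + 6*I*√2)/(-4 + 2*I*√2)) + 165 = (-9 - 6 + 4*(-12 + 6*I*√2)/(-4 + 2*I*√2))/(-2 + (-12 + 6*I*√2)/(-4 + 2*I*√2)) + 165 = (-15 + 4*(-12 + 6*I*√2)/(-4 + 2*I*√2))/(-2 + (-12 + 6*I*√2)/(-4 + 2*I*√2)) + 165 = 165 + (-15 + 4*(-12 + 6*I*√2)/(-4 + 2*I*√2))/(-2 + (-12 + 6*I*√2)/(-4 + 2*I*√2))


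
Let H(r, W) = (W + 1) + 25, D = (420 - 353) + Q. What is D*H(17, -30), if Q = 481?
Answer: -2192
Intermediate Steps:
D = 548 (D = (420 - 353) + 481 = 67 + 481 = 548)
H(r, W) = 26 + W (H(r, W) = (1 + W) + 25 = 26 + W)
D*H(17, -30) = 548*(26 - 30) = 548*(-4) = -2192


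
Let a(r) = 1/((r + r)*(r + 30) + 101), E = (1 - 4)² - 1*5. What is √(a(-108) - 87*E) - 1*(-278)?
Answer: 278 + I*√99969456199/16949 ≈ 278.0 + 18.655*I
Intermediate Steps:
E = 4 (E = (-3)² - 5 = 9 - 5 = 4)
a(r) = 1/(101 + 2*r*(30 + r)) (a(r) = 1/((2*r)*(30 + r) + 101) = 1/(2*r*(30 + r) + 101) = 1/(101 + 2*r*(30 + r)))
√(a(-108) - 87*E) - 1*(-278) = √(1/(101 + 2*(-108)² + 60*(-108)) - 87*4) - 1*(-278) = √(1/(101 + 2*11664 - 6480) - 348) + 278 = √(1/(101 + 23328 - 6480) - 348) + 278 = √(1/16949 - 348) + 278 = √(-5898251/16949) + 278 = I*√99969456199/16949 + 278 = 278 + I*√99969456199/16949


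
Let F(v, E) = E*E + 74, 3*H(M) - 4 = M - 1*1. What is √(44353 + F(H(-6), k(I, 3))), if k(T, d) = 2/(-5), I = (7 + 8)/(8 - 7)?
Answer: √1110679/5 ≈ 210.78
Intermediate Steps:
H(M) = 1 + M/3 (H(M) = 4/3 + (M - 1*1)/3 = 4/3 + (M - 1)/3 = 4/3 + (-1 + M)/3 = 4/3 + (-⅓ + M/3) = 1 + M/3)
I = 15 (I = 15/1 = 15*1 = 15)
k(T, d) = -⅖ (k(T, d) = 2*(-⅕) = -⅖)
F(v, E) = 74 + E² (F(v, E) = E² + 74 = 74 + E²)
√(44353 + F(H(-6), k(I, 3))) = √(44353 + (74 + (-⅖)²)) = √(44353 + (74 + 4/25)) = √(44353 + 1854/25) = √(1110679/25) = √1110679/5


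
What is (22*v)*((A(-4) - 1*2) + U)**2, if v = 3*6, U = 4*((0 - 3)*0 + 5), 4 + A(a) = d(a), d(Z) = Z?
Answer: 39600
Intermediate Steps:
A(a) = -4 + a
U = 20 (U = 4*(-3*0 + 5) = 4*(0 + 5) = 4*5 = 20)
v = 18
(22*v)*((A(-4) - 1*2) + U)**2 = (22*18)*(((-4 - 4) - 1*2) + 20)**2 = 396*((-8 - 2) + 20)**2 = 396*(-10 + 20)**2 = 396*10**2 = 396*100 = 39600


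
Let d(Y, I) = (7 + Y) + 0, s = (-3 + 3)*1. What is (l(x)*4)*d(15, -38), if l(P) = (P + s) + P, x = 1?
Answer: 176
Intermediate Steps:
s = 0 (s = 0*1 = 0)
d(Y, I) = 7 + Y
l(P) = 2*P (l(P) = (P + 0) + P = P + P = 2*P)
(l(x)*4)*d(15, -38) = ((2*1)*4)*(7 + 15) = (2*4)*22 = 8*22 = 176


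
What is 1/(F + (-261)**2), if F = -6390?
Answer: 1/61731 ≈ 1.6199e-5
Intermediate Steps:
1/(F + (-261)**2) = 1/(-6390 + (-261)**2) = 1/(-6390 + 68121) = 1/61731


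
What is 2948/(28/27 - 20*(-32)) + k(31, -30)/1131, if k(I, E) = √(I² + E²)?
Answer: 19899/4327 + √1861/1131 ≈ 4.6369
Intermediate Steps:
k(I, E) = √(E² + I²)
2948/(28/27 - 20*(-32)) + k(31, -30)/1131 = 2948/(28/27 - 20*(-32)) + √((-30)² + 31²)/1131 = 2948/(28*(1/27) + 640) + √(900 + 961)*(1/1131) = 2948/(28/27 + 640) + √1861*(1/1131) = 2948/(17308/27) + √1861/1131 = 2948*(27/17308) + √1861/1131 = 19899/4327 + √1861/1131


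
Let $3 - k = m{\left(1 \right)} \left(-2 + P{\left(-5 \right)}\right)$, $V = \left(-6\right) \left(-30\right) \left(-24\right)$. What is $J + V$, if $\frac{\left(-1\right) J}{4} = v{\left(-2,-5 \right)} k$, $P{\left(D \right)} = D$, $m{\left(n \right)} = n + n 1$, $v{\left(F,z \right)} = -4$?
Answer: $-4048$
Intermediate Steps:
$m{\left(n \right)} = 2 n$ ($m{\left(n \right)} = n + n = 2 n$)
$V = -4320$ ($V = 180 \left(-24\right) = -4320$)
$k = 17$ ($k = 3 - 2 \cdot 1 \left(-2 - 5\right) = 3 - 2 \left(-7\right) = 3 - -14 = 3 + 14 = 17$)
$J = 272$ ($J = - 4 \left(\left(-4\right) 17\right) = \left(-4\right) \left(-68\right) = 272$)
$J + V = 272 - 4320 = -4048$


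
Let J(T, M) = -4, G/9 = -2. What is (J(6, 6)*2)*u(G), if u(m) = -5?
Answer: 40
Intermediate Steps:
G = -18 (G = 9*(-2) = -18)
(J(6, 6)*2)*u(G) = -4*2*(-5) = -8*(-5) = 40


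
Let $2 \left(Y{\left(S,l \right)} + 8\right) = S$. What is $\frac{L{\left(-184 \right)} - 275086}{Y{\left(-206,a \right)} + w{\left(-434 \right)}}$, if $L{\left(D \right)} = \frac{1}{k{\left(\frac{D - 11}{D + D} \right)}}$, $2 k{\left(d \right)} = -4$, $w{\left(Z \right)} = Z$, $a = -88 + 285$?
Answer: $\frac{550173}{1090} \approx 504.75$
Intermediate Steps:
$a = 197$
$Y{\left(S,l \right)} = -8 + \frac{S}{2}$
$k{\left(d \right)} = -2$ ($k{\left(d \right)} = \frac{1}{2} \left(-4\right) = -2$)
$L{\left(D \right)} = - \frac{1}{2}$ ($L{\left(D \right)} = \frac{1}{-2} = - \frac{1}{2}$)
$\frac{L{\left(-184 \right)} - 275086}{Y{\left(-206,a \right)} + w{\left(-434 \right)}} = \frac{- \frac{1}{2} - 275086}{\left(-8 + \frac{1}{2} \left(-206\right)\right) - 434} = - \frac{550173}{2 \left(\left(-8 - 103\right) - 434\right)} = - \frac{550173}{2 \left(-111 - 434\right)} = - \frac{550173}{2 \left(-545\right)} = \left(- \frac{550173}{2}\right) \left(- \frac{1}{545}\right) = \frac{550173}{1090}$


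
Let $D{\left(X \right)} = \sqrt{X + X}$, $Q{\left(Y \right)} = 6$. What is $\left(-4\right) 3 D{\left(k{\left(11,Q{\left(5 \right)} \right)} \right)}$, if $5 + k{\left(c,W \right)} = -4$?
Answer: $- 36 i \sqrt{2} \approx - 50.912 i$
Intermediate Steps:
$k{\left(c,W \right)} = -9$ ($k{\left(c,W \right)} = -5 - 4 = -9$)
$D{\left(X \right)} = \sqrt{2} \sqrt{X}$ ($D{\left(X \right)} = \sqrt{2 X} = \sqrt{2} \sqrt{X}$)
$\left(-4\right) 3 D{\left(k{\left(11,Q{\left(5 \right)} \right)} \right)} = \left(-4\right) 3 \sqrt{2} \sqrt{-9} = - 12 \sqrt{2} \cdot 3 i = - 12 \cdot 3 i \sqrt{2} = - 36 i \sqrt{2}$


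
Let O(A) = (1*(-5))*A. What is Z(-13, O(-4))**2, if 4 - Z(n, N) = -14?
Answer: 324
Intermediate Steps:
O(A) = -5*A
Z(n, N) = 18 (Z(n, N) = 4 - 1*(-14) = 4 + 14 = 18)
Z(-13, O(-4))**2 = 18**2 = 324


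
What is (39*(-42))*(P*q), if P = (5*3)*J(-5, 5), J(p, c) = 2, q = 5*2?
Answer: -491400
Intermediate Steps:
q = 10
P = 30 (P = (5*3)*2 = 15*2 = 30)
(39*(-42))*(P*q) = (39*(-42))*(30*10) = -1638*300 = -491400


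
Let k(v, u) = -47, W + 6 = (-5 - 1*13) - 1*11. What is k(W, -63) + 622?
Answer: 575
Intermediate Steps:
W = -35 (W = -6 + ((-5 - 1*13) - 1*11) = -6 + ((-5 - 13) - 11) = -6 + (-18 - 11) = -6 - 29 = -35)
k(W, -63) + 622 = -47 + 622 = 575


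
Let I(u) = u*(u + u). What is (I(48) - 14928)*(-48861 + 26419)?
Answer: 231601440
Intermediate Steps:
I(u) = 2*u**2 (I(u) = u*(2*u) = 2*u**2)
(I(48) - 14928)*(-48861 + 26419) = (2*48**2 - 14928)*(-48861 + 26419) = (2*2304 - 14928)*(-22442) = (4608 - 14928)*(-22442) = -10320*(-22442) = 231601440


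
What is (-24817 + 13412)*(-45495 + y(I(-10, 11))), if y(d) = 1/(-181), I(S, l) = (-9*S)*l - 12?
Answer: 93915567380/181 ≈ 5.1887e+8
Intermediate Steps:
I(S, l) = -12 - 9*S*l (I(S, l) = -9*S*l - 12 = -12 - 9*S*l)
y(d) = -1/181
(-24817 + 13412)*(-45495 + y(I(-10, 11))) = (-24817 + 13412)*(-45495 - 1/181) = -11405*(-8234596/181) = 93915567380/181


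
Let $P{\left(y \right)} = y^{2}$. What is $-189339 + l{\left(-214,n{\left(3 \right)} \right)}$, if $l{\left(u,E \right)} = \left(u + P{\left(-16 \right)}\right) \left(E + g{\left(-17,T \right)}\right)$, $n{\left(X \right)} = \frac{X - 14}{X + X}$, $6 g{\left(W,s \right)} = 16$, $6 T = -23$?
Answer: $-189304$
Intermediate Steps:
$T = - \frac{23}{6}$ ($T = \frac{1}{6} \left(-23\right) = - \frac{23}{6} \approx -3.8333$)
$g{\left(W,s \right)} = \frac{8}{3}$ ($g{\left(W,s \right)} = \frac{1}{6} \cdot 16 = \frac{8}{3}$)
$n{\left(X \right)} = \frac{-14 + X}{2 X}$
$l{\left(u,E \right)} = \left(256 + u\right) \left(\frac{8}{3} + E\right)$ ($l{\left(u,E \right)} = \left(u + \left(-16\right)^{2}\right) \left(E + \frac{8}{3}\right) = \left(u + 256\right) \left(\frac{8}{3} + E\right) = \left(256 + u\right) \left(\frac{8}{3} + E\right)$)
$-189339 + l{\left(-214,n{\left(3 \right)} \right)} = -189339 + \left(\frac{2048}{3} + 256 \frac{-14 + 3}{2 \cdot 3} + \frac{8}{3} \left(-214\right) + \frac{-14 + 3}{2 \cdot 3} \left(-214\right)\right) = -189339 + \left(\frac{2048}{3} + 256 \cdot \frac{1}{2} \cdot \frac{1}{3} \left(-11\right) - \frac{1712}{3} + \frac{1}{2} \cdot \frac{1}{3} \left(-11\right) \left(-214\right)\right) = -189339 + \left(\frac{2048}{3} + 256 \left(- \frac{11}{6}\right) - \frac{1712}{3} - - \frac{1177}{3}\right) = -189339 + \left(\frac{2048}{3} - \frac{1408}{3} - \frac{1712}{3} + \frac{1177}{3}\right) = -189339 + 35 = -189304$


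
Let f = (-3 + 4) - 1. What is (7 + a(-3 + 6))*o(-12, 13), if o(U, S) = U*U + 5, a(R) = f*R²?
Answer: 1043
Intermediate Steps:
f = 0 (f = 1 - 1 = 0)
a(R) = 0 (a(R) = 0*R² = 0)
o(U, S) = 5 + U² (o(U, S) = U² + 5 = 5 + U²)
(7 + a(-3 + 6))*o(-12, 13) = (7 + 0)*(5 + (-12)²) = 7*(5 + 144) = 7*149 = 1043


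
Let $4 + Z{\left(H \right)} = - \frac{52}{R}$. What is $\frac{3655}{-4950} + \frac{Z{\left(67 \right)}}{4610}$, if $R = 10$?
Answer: $- \frac{1689509}{2281950} \approx -0.74038$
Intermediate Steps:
$Z{\left(H \right)} = - \frac{46}{5}$ ($Z{\left(H \right)} = -4 - \frac{52}{10} = -4 - \frac{26}{5} = - \frac{46}{5}$)
$\frac{3655}{-4950} + \frac{Z{\left(67 \right)}}{4610} = \frac{3655}{-4950} - \frac{46}{5 \cdot 4610} = 3655 \left(- \frac{1}{4950}\right) - \frac{23}{11525} = - \frac{731}{990} - \frac{23}{11525} = - \frac{1689509}{2281950}$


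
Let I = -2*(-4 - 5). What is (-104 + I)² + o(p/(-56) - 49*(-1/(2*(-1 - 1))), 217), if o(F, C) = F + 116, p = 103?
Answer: 419883/56 ≈ 7497.9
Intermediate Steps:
o(F, C) = 116 + F
I = 18 (I = -2*(-9) = 18)
(-104 + I)² + o(p/(-56) - 49*(-1/(2*(-1 - 1))), 217) = (-104 + 18)² + (116 + (103/(-56) - 49*(-1/(2*(-1 - 1))))) = (-86)² + (116 + (103*(-1/56) - 49/((-2*(-2))))) = 7396 + (116 + (-103/56 - 49/4)) = 7396 + (116 - 789/56) = 7396 + 5707/56 = 419883/56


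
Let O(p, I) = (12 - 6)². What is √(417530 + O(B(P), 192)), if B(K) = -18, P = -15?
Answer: √417566 ≈ 646.19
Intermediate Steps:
O(p, I) = 36 (O(p, I) = 6² = 36)
√(417530 + O(B(P), 192)) = √(417530 + 36) = √417566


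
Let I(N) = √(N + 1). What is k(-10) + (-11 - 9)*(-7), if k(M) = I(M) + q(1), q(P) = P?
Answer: 141 + 3*I ≈ 141.0 + 3.0*I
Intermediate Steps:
I(N) = √(1 + N)
k(M) = 1 + √(1 + M) (k(M) = √(1 + M) + 1 = 1 + √(1 + M))
k(-10) + (-11 - 9)*(-7) = (1 + √(1 - 10)) + (-11 - 9)*(-7) = (1 + √(-9)) - 20*(-7) = (1 + 3*I) + 140 = 141 + 3*I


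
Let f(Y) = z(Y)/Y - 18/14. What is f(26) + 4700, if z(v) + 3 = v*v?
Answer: 859877/182 ≈ 4724.6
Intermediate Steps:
z(v) = -3 + v² (z(v) = -3 + v*v = -3 + v²)
f(Y) = -9/7 + (-3 + Y²)/Y (f(Y) = (-3 + Y²)/Y - 18/14 = (-3 + Y²)/Y - 18*1/14 = (-3 + Y²)/Y - 9/7 = -9/7 + (-3 + Y²)/Y)
f(26) + 4700 = (-9/7 + 26 - 3/26) + 4700 = 4477/182 + 4700 = 859877/182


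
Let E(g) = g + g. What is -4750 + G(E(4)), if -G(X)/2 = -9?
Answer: -4732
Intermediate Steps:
E(g) = 2*g
G(X) = 18 (G(X) = -2*(-9) = 18)
-4750 + G(E(4)) = -4750 + 18 = -4732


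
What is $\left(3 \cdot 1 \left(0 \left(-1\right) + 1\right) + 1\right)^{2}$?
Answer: $16$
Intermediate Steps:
$\left(3 \cdot 1 \left(0 \left(-1\right) + 1\right) + 1\right)^{2} = \left(3 \left(0 + 1\right) + 1\right)^{2} = \left(3 \cdot 1 + 1\right)^{2} = \left(3 + 1\right)^{2} = 4^{2} = 16$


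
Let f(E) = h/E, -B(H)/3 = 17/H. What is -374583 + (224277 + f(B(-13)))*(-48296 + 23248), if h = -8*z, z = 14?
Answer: -286484838941/51 ≈ -5.6174e+9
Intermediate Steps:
B(H) = -51/H
h = -112 (h = -8*14 = -112)
f(E) = -112/E
-374583 + (224277 + f(B(-13)))*(-48296 + 23248) = -374583 + (224277 - 112/((-51/(-13))))*(-48296 + 23248) = -374583 + (224277 - 112/((-51*(-1/13))))*(-25048) = -374583 + (224277 - 112/51/13)*(-25048) = -374583 + (224277 - 112*13/51)*(-25048) = -374583 + (224277 - 1456/51)*(-25048) = -374583 + (11436671/51)*(-25048) = -374583 - 286465735208/51 = -286484838941/51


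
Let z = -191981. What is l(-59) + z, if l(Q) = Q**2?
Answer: -188500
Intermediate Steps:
l(-59) + z = (-59)**2 - 191981 = 3481 - 191981 = -188500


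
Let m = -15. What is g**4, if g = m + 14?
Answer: 1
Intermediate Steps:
g = -1 (g = -15 + 14 = -1)
g**4 = (-1)**4 = 1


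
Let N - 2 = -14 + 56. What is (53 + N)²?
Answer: 9409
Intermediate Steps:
N = 44 (N = 2 + (-14 + 56) = 2 + 42 = 44)
(53 + N)² = (53 + 44)² = 97² = 9409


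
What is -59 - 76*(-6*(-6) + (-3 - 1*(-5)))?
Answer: -2947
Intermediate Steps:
-59 - 76*(-6*(-6) + (-3 - 1*(-5))) = -59 - 76*(36 + (-3 + 5)) = -59 - 76*(36 + 2) = -59 - 76*38 = -59 - 2888 = -2947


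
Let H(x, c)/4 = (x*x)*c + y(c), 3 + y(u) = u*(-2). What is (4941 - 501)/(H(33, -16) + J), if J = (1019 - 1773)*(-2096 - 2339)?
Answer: 148/109147 ≈ 0.0013560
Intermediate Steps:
y(u) = -3 - 2*u (y(u) = -3 + u*(-2) = -3 - 2*u)
H(x, c) = -12 - 8*c + 4*c*x² (H(x, c) = 4*((x*x)*c + (-3 - 2*c)) = 4*(x²*c + (-3 - 2*c)) = 4*(c*x² + (-3 - 2*c)) = 4*(-3 - 2*c + c*x²) = -12 - 8*c + 4*c*x²)
J = 3343990 (J = -754*(-4435) = 3343990)
(4941 - 501)/(H(33, -16) + J) = (4941 - 501)/((-12 - 8*(-16) + 4*(-16)*33²) + 3343990) = 4440/((-12 + 128 + 4*(-16)*1089) + 3343990) = 4440/((-12 + 128 - 69696) + 3343990) = 4440/(-69580 + 3343990) = 4440/3274410 = 4440*(1/3274410) = 148/109147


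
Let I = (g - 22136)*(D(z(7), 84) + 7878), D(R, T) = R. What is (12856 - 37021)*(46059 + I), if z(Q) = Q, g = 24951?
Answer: -537486001110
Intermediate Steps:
I = 22196275 (I = (24951 - 22136)*(7 + 7878) = 2815*7885 = 22196275)
(12856 - 37021)*(46059 + I) = (12856 - 37021)*(46059 + 22196275) = -24165*22242334 = -537486001110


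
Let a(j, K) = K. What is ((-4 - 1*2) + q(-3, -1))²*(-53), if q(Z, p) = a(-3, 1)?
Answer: -1325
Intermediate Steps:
q(Z, p) = 1
((-4 - 1*2) + q(-3, -1))²*(-53) = ((-4 - 1*2) + 1)²*(-53) = ((-4 - 2) + 1)²*(-53) = (-6 + 1)²*(-53) = (-5)²*(-53) = 25*(-53) = -1325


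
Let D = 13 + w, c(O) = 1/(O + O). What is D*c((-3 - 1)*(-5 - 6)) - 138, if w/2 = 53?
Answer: -12025/88 ≈ -136.65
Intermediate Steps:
w = 106 (w = 2*53 = 106)
c(O) = 1/(2*O)
D = 119 (D = 13 + 106 = 119)
D*c((-3 - 1)*(-5 - 6)) - 138 = 119*(1/(2*(((-3 - 1)*(-5 - 6))))) - 138 = 119*(1/(2*((-4*(-11))))) - 138 = 119*((1/2)/44) - 138 = 119*((1/2)*(1/44)) - 138 = 119*(1/88) - 138 = 119/88 - 138 = -12025/88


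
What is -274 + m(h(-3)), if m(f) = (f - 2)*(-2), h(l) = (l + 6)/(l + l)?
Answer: -269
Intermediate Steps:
h(l) = (6 + l)/(2*l) (h(l) = (6 + l)/((2*l)) = (6 + l)*(1/(2*l)) = (6 + l)/(2*l))
m(f) = 4 - 2*f (m(f) = (-2 + f)*(-2) = 4 - 2*f)
-274 + m(h(-3)) = -274 + (4 - (6 - 3)/(-3)) = -274 + (4 - (-1)*3/3) = -274 + (4 - 2*(-½)) = -274 + (4 + 1) = -274 + 5 = -269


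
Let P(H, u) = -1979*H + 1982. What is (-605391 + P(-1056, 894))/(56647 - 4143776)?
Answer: -1486415/4087129 ≈ -0.36368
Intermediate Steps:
P(H, u) = 1982 - 1979*H
(-605391 + P(-1056, 894))/(56647 - 4143776) = (-605391 + (1982 - 1979*(-1056)))/(56647 - 4143776) = (-605391 + (1982 + 2089824))/(-4087129) = (-605391 + 2091806)*(-1/4087129) = 1486415*(-1/4087129) = -1486415/4087129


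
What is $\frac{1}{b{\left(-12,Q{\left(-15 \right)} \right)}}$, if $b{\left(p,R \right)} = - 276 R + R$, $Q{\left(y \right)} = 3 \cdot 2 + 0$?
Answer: $- \frac{1}{1650} \approx -0.00060606$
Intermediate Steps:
$Q{\left(y \right)} = 6$ ($Q{\left(y \right)} = 6 + 0 = 6$)
$b{\left(p,R \right)} = - 275 R$
$\frac{1}{b{\left(-12,Q{\left(-15 \right)} \right)}} = \frac{1}{\left(-275\right) 6} = \frac{1}{-1650} = - \frac{1}{1650}$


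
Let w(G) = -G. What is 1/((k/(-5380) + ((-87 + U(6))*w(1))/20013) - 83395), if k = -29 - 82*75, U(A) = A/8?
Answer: -8972495/748250876829 ≈ -1.1991e-5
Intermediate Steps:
U(A) = A/8 (U(A) = A*(⅛) = A/8)
k = -6179 (k = -29 - 6150 = -6179)
1/((k/(-5380) + ((-87 + U(6))*w(1))/20013) - 83395) = 1/((-6179/(-5380) + ((-87 + (⅛)*6)*(-1*1))/20013) - 83395) = 1/((-6179*(-1/5380) + ((-87 + ¾)*(-1))*(1/20013)) - 83395) = 1/((6179/5380 - 345/4*(-1)*(1/20013)) - 83395) = 1/((6179/5380 + (345/4)*(1/20013)) - 83395) = 1/((6179/5380 + 115/26684) - 83395) = 1/(10343696/8972495 - 83395) = 1/(-748250876829/8972495) = -8972495/748250876829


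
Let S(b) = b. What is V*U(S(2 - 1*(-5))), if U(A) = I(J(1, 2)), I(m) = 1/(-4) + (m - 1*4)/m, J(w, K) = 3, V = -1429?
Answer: 10003/12 ≈ 833.58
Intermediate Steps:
I(m) = -1/4 + (-4 + m)/m (I(m) = 1*(-1/4) + (m - 4)/m = -1/4 + (-4 + m)/m)
U(A) = -7/12 (U(A) = 3/4 - 4/3 = -7/12)
V*U(S(2 - 1*(-5))) = -1429*(-7/12) = 10003/12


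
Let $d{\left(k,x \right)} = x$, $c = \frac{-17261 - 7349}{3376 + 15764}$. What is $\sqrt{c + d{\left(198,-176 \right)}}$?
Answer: $\frac{35 i \sqrt{530178}}{1914} \approx 13.315 i$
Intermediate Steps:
$c = - \frac{2461}{1914}$ ($c = - \frac{24610}{19140} = \left(-24610\right) \frac{1}{19140} = - \frac{2461}{1914} \approx -1.2858$)
$\sqrt{c + d{\left(198,-176 \right)}} = \sqrt{- \frac{2461}{1914} - 176} = \sqrt{- \frac{339325}{1914}} = \frac{35 i \sqrt{530178}}{1914}$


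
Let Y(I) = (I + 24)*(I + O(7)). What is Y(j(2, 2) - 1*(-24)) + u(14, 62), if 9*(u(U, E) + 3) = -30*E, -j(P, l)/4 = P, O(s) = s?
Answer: 2131/3 ≈ 710.33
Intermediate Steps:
j(P, l) = -4*P
u(U, E) = -3 - 10*E/3 (u(U, E) = -3 + (-30*E)/9 = -3 - 10*E/3)
Y(I) = (7 + I)*(24 + I) (Y(I) = (I + 24)*(I + 7) = (24 + I)*(7 + I) = (7 + I)*(24 + I))
Y(j(2, 2) - 1*(-24)) + u(14, 62) = (168 + (-4*2 - 1*(-24))² + 31*(-4*2 - 1*(-24))) + (-3 - 10/3*62) = (168 + (-8 + 24)² + 31*(-8 + 24)) + (-3 - 620/3) = (168 + 16² + 31*16) - 629/3 = (168 + 256 + 496) - 629/3 = 920 - 629/3 = 2131/3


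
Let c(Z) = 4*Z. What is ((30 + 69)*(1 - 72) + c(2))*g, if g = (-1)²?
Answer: -7021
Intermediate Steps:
g = 1
((30 + 69)*(1 - 72) + c(2))*g = ((30 + 69)*(1 - 72) + 4*2)*1 = (99*(-71) + 8)*1 = (-7029 + 8)*1 = -7021*1 = -7021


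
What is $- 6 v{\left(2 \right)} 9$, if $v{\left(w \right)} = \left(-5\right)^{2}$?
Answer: $-1350$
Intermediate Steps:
$v{\left(w \right)} = 25$
$- 6 v{\left(2 \right)} 9 = \left(-6\right) 25 \cdot 9 = \left(-150\right) 9 = -1350$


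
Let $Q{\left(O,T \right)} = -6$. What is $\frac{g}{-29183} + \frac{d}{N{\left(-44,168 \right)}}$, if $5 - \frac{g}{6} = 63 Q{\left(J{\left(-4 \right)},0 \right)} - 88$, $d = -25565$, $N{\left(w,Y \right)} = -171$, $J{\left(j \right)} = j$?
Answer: $\frac{745580149}{4990293} \approx 149.41$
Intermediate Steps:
$g = 2826$ ($g = 30 - 6 \left(63 \left(-6\right) - 88\right) = 30 - 6 \left(-378 - 88\right) = 30 - -2796 = 30 + 2796 = 2826$)
$\frac{g}{-29183} + \frac{d}{N{\left(-44,168 \right)}} = \frac{2826}{-29183} - \frac{25565}{-171} = 2826 \left(- \frac{1}{29183}\right) - - \frac{25565}{171} = - \frac{2826}{29183} + \frac{25565}{171} = \frac{745580149}{4990293}$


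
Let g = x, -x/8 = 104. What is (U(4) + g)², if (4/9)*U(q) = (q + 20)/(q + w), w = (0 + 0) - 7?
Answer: 722500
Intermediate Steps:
x = -832 (x = -8*104 = -832)
g = -832
w = -7 (w = 0 - 7 = -7)
U(q) = 9*(20 + q)/(4*(-7 + q)) (U(q) = 9*((q + 20)/(q - 7))/4 = 9*((20 + q)/(-7 + q))/4 = 9*(20 + q)/(4*(-7 + q)))
(U(4) + g)² = (9*(20 + 4)/(4*(-7 + 4)) - 832)² = ((9/4)*24/(-3) - 832)² = ((9/4)*(-⅓)*24 - 832)² = (-18 - 832)² = (-850)² = 722500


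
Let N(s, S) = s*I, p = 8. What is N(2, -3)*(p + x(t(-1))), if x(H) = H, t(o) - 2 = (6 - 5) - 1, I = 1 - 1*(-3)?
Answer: 80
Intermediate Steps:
I = 4 (I = 1 + 3 = 4)
t(o) = 2 (t(o) = 2 + ((6 - 5) - 1) = 2 + (1 - 1) = 2 + 0 = 2)
N(s, S) = 4*s (N(s, S) = s*4 = 4*s)
N(2, -3)*(p + x(t(-1))) = (4*2)*(8 + 2) = 8*10 = 80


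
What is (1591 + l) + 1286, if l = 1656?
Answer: 4533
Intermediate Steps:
(1591 + l) + 1286 = (1591 + 1656) + 1286 = 3247 + 1286 = 4533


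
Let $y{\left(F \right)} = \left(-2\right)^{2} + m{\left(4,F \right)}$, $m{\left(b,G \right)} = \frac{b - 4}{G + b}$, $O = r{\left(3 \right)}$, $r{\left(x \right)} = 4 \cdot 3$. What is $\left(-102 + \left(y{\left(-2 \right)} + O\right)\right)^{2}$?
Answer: $7396$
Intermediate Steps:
$r{\left(x \right)} = 12$
$O = 12$
$m{\left(b,G \right)} = \frac{-4 + b}{G + b}$
$y{\left(F \right)} = 4$ ($y{\left(F \right)} = \left(-2\right)^{2} + \frac{-4 + 4}{F + 4} = 4 + \frac{1}{4 + F} 0 = 4 + 0 = 4$)
$\left(-102 + \left(y{\left(-2 \right)} + O\right)\right)^{2} = \left(-102 + \left(4 + 12\right)\right)^{2} = \left(-102 + 16\right)^{2} = \left(-86\right)^{2} = 7396$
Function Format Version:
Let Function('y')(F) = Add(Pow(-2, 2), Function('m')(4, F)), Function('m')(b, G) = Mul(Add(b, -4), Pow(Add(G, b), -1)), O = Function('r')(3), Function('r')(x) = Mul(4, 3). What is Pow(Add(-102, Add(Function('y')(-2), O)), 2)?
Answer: 7396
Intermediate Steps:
Function('r')(x) = 12
O = 12
Function('m')(b, G) = Mul(Pow(Add(G, b), -1), Add(-4, b)) (Function('m')(b, G) = Mul(Add(-4, b), Pow(Add(G, b), -1)) = Mul(Pow(Add(G, b), -1), Add(-4, b)))
Function('y')(F) = 4 (Function('y')(F) = Add(Pow(-2, 2), Mul(Pow(Add(F, 4), -1), Add(-4, 4))) = Add(4, Mul(Pow(Add(4, F), -1), 0)) = Add(4, 0) = 4)
Pow(Add(-102, Add(Function('y')(-2), O)), 2) = Pow(Add(-102, Add(4, 12)), 2) = Pow(Add(-102, 16), 2) = Pow(-86, 2) = 7396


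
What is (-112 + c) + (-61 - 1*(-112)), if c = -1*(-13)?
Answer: -48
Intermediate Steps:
c = 13
(-112 + c) + (-61 - 1*(-112)) = (-112 + 13) + (-61 - 1*(-112)) = -99 + (-61 + 112) = -99 + 51 = -48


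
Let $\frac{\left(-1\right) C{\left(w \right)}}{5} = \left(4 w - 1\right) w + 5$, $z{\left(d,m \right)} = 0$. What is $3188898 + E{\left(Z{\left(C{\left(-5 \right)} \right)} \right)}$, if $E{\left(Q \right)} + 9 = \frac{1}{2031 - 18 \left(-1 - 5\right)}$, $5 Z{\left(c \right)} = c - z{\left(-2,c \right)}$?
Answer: $\frac{6821033572}{2139} \approx 3.1889 \cdot 10^{6}$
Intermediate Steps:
$C{\left(w \right)} = -25 - 5 w \left(-1 + 4 w\right)$ ($C{\left(w \right)} = - 5 \left(\left(4 w - 1\right) w + 5\right) = - 5 \left(\left(-1 + 4 w\right) w + 5\right) = - 5 \left(w \left(-1 + 4 w\right) + 5\right) = - 5 \left(5 + w \left(-1 + 4 w\right)\right) = -25 - 5 w \left(-1 + 4 w\right)$)
$Z{\left(c \right)} = \frac{c}{5}$ ($Z{\left(c \right)} = \frac{c - 0}{5} = \frac{c + 0}{5} = \frac{c}{5}$)
$E{\left(Q \right)} = - \frac{19250}{2139}$ ($E{\left(Q \right)} = -9 + \frac{1}{2031 - 18 \left(-1 - 5\right)} = -9 + \frac{1}{2031 - -108} = -9 + \frac{1}{2031 + 108} = -9 + \frac{1}{2139} = - \frac{19250}{2139}$)
$3188898 + E{\left(Z{\left(C{\left(-5 \right)} \right)} \right)} = 3188898 - \frac{19250}{2139} = \frac{6821033572}{2139}$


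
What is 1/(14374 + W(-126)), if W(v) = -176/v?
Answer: 63/905650 ≈ 6.9563e-5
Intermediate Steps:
1/(14374 + W(-126)) = 1/(14374 - 176/(-126)) = 1/(14374 - 176*(-1/126)) = 1/(14374 + 88/63) = 1/(905650/63) = 63/905650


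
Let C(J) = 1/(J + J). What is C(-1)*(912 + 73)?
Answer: -985/2 ≈ -492.50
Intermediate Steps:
C(J) = 1/(2*J)
C(-1)*(912 + 73) = ((½)/(-1))*(912 + 73) = ((½)*(-1))*985 = -½*985 = -985/2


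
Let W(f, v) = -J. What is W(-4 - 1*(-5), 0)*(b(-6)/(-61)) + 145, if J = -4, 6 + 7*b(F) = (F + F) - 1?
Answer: 61991/427 ≈ 145.18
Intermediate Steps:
b(F) = -1 + 2*F/7 (b(F) = -6/7 + ((F + F) - 1)/7 = -6/7 + (2*F - 1)/7 = -6/7 + (-1 + 2*F)/7 = -6/7 + (-1/7 + 2*F/7) = -1 + 2*F/7)
W(f, v) = 4 (W(f, v) = -1*(-4) = 4)
W(-4 - 1*(-5), 0)*(b(-6)/(-61)) + 145 = 4*((-1 + (2/7)*(-6))/(-61)) + 145 = 4*((-1 - 12/7)*(-1/61)) + 145 = 4*(-19/7*(-1/61)) + 145 = 4*(19/427) + 145 = 76/427 + 145 = 61991/427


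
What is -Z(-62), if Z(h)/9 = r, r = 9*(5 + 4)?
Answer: -729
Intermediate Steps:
r = 81 (r = 9*9 = 81)
Z(h) = 729 (Z(h) = 9*81 = 729)
-Z(-62) = -1*729 = -729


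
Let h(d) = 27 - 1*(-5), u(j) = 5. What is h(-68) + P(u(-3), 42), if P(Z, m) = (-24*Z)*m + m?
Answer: -4966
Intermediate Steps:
P(Z, m) = m - 24*Z*m (P(Z, m) = -24*Z*m + m = m - 24*Z*m)
h(d) = 32 (h(d) = 27 + 5 = 32)
h(-68) + P(u(-3), 42) = 32 + 42*(1 - 24*5) = 32 + 42*(1 - 120) = 32 + 42*(-119) = 32 - 4998 = -4966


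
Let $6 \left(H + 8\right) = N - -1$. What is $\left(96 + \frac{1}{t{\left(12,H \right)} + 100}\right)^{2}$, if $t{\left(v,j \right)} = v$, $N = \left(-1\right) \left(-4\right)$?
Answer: $\frac{115627009}{12544} \approx 9217.7$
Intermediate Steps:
$N = 4$
$H = - \frac{43}{6}$ ($H = -8 + \frac{4 - -1}{6} = -8 + \frac{4 + 1}{6} = -8 + \frac{1}{6} \cdot 5 = -8 + \frac{5}{6} = - \frac{43}{6} \approx -7.1667$)
$\left(96 + \frac{1}{t{\left(12,H \right)} + 100}\right)^{2} = \left(96 + \frac{1}{12 + 100}\right)^{2} = \left(96 + \frac{1}{112}\right)^{2} = \left(\frac{10753}{112}\right)^{2} = \frac{115627009}{12544}$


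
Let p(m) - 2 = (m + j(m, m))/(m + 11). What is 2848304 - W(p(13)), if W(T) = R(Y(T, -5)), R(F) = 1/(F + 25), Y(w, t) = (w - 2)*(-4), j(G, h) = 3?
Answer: 190836365/67 ≈ 2.8483e+6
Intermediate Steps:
Y(w, t) = 8 - 4*w (Y(w, t) = (-2 + w)*(-4) = 8 - 4*w)
p(m) = 2 + (3 + m)/(11 + m) (p(m) = 2 + (m + 3)/(m + 11) = 2 + (3 + m)/(11 + m))
R(F) = 1/(25 + F)
W(T) = 1/(33 - 4*T) (W(T) = 1/(25 + (8 - 4*T)) = 1/(33 - 4*T))
2848304 - W(p(13)) = 2848304 - (-1)/(-33 + 4*((25 + 3*13)/(11 + 13))) = 2848304 - (-1)/(-33 + 4*((25 + 39)/24)) = 2848304 - (-1)/(-33 + 4*((1/24)*64)) = 2848304 - (-1)/(-33 + 4*(8/3)) = 2848304 - (-1)/(-33 + 32/3) = 2848304 - (-1)/(-67/3) = 2848304 - (-1)*(-3)/67 = 2848304 - 1*3/67 = 2848304 - 3/67 = 190836365/67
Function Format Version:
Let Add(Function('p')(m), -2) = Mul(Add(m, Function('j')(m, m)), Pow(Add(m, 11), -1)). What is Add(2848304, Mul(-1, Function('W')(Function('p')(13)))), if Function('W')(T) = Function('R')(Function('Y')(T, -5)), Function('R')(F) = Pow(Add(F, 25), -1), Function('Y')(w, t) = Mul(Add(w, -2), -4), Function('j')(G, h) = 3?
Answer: Rational(190836365, 67) ≈ 2.8483e+6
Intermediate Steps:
Function('Y')(w, t) = Add(8, Mul(-4, w)) (Function('Y')(w, t) = Mul(Add(-2, w), -4) = Add(8, Mul(-4, w)))
Function('p')(m) = Add(2, Mul(Pow(Add(11, m), -1), Add(3, m))) (Function('p')(m) = Add(2, Mul(Add(m, 3), Pow(Add(m, 11), -1))) = Add(2, Mul(Add(3, m), Pow(Add(11, m), -1))) = Add(2, Mul(Pow(Add(11, m), -1), Add(3, m))))
Function('R')(F) = Pow(Add(25, F), -1)
Function('W')(T) = Pow(Add(33, Mul(-4, T)), -1) (Function('W')(T) = Pow(Add(25, Add(8, Mul(-4, T))), -1) = Pow(Add(33, Mul(-4, T)), -1))
Add(2848304, Mul(-1, Function('W')(Function('p')(13)))) = Add(2848304, Mul(-1, Mul(-1, Pow(Add(-33, Mul(4, Mul(Pow(Add(11, 13), -1), Add(25, Mul(3, 13))))), -1)))) = Add(2848304, Mul(-1, Mul(-1, Pow(Add(-33, Mul(4, Mul(Pow(24, -1), Add(25, 39)))), -1)))) = Add(2848304, Mul(-1, Mul(-1, Pow(Add(-33, Mul(4, Mul(Rational(1, 24), 64))), -1)))) = Add(2848304, Mul(-1, Mul(-1, Pow(Add(-33, Mul(4, Rational(8, 3))), -1)))) = Add(2848304, Mul(-1, Mul(-1, Pow(Add(-33, Rational(32, 3)), -1)))) = Add(2848304, Mul(-1, Mul(-1, Pow(Rational(-67, 3), -1)))) = Add(2848304, Mul(-1, Mul(-1, Rational(-3, 67)))) = Add(2848304, Mul(-1, Rational(3, 67))) = Add(2848304, Rational(-3, 67)) = Rational(190836365, 67)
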